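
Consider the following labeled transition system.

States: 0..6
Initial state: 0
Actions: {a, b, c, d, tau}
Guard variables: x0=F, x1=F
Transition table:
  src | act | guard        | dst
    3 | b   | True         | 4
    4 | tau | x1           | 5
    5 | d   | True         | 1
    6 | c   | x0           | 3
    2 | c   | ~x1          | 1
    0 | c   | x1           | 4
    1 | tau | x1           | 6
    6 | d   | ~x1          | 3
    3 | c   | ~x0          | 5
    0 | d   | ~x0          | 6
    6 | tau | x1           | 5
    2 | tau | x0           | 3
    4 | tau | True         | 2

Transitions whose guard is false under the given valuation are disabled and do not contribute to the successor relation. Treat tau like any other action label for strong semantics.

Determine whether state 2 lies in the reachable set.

After dropping false guards: 7 live edges.
L0 = {0}
L1 = {6}  now seen {0,6}
L2 = {3}  now seen {0,3,6}
L3 = {4,5}  now seen {0,3,4,5,6}
L4 = {1,2}  now seen {0,1,2,3,4,5,6}
R = {0,1,2,3,4,5,6}
Path to 2: d·d·b·tau

Answer: REACHABLE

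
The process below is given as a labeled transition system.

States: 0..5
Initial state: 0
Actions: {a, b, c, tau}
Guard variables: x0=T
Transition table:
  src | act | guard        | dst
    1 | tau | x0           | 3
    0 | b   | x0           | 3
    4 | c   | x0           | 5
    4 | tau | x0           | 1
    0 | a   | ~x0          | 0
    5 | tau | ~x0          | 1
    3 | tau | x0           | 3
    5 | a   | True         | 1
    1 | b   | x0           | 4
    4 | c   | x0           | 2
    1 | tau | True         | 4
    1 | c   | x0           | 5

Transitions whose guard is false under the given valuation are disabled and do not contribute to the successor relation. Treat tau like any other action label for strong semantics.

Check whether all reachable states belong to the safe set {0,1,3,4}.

Inv-set: {0,1,3,4}
Reachable = {0,3}
  0: ✓
  3: ✓

Answer: INVARIANT HOLDS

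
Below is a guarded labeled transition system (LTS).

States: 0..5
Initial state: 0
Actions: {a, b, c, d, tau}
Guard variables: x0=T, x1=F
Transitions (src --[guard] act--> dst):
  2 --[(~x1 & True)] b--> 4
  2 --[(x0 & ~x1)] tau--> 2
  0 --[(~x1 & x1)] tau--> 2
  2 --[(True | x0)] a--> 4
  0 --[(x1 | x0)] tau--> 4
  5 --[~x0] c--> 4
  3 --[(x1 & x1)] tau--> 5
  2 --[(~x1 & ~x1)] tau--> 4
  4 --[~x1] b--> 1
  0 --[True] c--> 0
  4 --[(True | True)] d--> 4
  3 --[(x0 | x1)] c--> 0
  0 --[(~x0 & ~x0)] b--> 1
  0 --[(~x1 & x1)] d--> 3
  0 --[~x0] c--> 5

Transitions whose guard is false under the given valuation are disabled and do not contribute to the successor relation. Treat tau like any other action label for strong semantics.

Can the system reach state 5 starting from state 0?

Guard filter leaves 9 enabled edge(s).
depth 0: {0}
depth 1: {4}  now seen {0,4}
depth 2: {1}  now seen {0,1,4}
Reachable = {0,1,4}

Answer: UNREACHABLE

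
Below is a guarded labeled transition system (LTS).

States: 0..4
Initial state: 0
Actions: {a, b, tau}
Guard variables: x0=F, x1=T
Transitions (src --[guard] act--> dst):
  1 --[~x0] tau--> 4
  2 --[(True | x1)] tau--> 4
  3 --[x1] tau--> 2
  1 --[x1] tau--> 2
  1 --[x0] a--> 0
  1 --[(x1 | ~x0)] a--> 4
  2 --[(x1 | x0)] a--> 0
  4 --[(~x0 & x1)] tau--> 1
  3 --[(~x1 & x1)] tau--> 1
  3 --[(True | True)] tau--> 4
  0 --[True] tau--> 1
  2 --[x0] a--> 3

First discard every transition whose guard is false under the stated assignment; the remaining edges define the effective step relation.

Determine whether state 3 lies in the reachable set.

Guard filter leaves 9 enabled edge(s).
depth 0: {0}
depth 1: {1}  total {0,1}
depth 2: {2,4}  total {0,1,2,4}
R = {0,1,2,4}

Answer: UNREACHABLE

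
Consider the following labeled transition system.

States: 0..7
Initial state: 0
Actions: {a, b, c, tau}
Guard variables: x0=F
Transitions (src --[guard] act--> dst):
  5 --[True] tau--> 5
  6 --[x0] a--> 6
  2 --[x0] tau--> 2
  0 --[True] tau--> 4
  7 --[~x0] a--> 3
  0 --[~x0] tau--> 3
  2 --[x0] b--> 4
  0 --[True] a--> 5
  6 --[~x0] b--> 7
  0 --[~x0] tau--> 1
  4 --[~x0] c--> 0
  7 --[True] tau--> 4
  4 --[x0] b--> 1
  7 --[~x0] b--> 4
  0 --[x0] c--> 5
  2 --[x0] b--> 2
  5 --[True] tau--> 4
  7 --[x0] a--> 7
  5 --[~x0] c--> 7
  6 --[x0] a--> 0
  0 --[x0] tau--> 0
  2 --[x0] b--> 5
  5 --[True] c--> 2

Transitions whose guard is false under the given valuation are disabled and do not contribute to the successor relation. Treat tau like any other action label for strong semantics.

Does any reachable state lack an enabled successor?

Answer: DEADLOCK at state 1

Analysis:
Reachable = {0,1,2,3,4,5,7}
  0: a→5  tau→1  tau→3  tau→4  [deg 4]
  1: ∅  [deadlock]
  2: ∅  [deadlock]
  3: ∅  [deadlock]
  4: c→0  [deg 1]
  5: c→2  c→7  tau→4  tau→5  [deg 4]
  7: a→3  b→4  tau→4  [deg 3]
Path to 1: tau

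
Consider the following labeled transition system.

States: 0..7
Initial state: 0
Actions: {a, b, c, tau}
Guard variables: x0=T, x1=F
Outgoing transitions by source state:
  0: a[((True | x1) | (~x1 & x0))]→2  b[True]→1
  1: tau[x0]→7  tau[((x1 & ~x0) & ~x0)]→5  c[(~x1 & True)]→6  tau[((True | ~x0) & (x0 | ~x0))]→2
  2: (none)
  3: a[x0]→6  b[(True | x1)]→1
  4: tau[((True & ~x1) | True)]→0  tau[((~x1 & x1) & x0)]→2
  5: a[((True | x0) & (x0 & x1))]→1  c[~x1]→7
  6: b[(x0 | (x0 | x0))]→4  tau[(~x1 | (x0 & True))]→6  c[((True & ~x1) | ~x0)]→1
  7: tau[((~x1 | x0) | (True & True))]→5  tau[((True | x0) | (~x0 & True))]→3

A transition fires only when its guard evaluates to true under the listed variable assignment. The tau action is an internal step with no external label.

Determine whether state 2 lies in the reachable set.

After dropping false guards: 14 live edges.
Layer 0: {0}
Layer 1: {1,2}  now seen {0,1,2}
Layer 2: {6,7}  now seen {0,1,2,6,7}
Layer 3: {3,4,5}  now seen {0,1,2,3,4,5,6,7}
R = {0,1,2,3,4,5,6,7}
trace reaching 2: a

Answer: REACHABLE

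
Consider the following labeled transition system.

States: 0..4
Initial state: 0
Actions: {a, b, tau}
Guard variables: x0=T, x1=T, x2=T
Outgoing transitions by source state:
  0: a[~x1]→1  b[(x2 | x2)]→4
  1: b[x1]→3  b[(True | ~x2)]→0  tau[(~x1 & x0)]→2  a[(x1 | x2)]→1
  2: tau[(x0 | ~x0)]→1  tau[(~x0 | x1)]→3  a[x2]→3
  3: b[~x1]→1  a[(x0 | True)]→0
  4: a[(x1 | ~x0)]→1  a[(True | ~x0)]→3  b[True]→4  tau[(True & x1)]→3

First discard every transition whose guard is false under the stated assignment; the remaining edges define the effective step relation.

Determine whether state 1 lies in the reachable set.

Answer: REACHABLE

Analysis:
12 transition(s) survive guard evaluation.
Layer 0: {0}
Layer 1: {4}  cumulative {0,4}
Layer 2: {1,3}  cumulative {0,1,3,4}
Reachable = {0,1,3,4}
trace reaching 1: b·a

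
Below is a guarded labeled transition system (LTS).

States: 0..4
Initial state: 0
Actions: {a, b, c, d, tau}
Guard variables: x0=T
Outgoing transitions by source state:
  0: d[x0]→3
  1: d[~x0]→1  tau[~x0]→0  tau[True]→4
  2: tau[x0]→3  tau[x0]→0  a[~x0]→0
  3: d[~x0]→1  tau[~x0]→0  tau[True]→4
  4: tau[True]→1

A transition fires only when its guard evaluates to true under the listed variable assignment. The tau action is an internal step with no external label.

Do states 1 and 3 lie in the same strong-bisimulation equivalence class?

Refine partition for ~:
  π0 = {{0,1,2,3,4}}
  π1 = {{0},{1,2,3,4}}
  π2 = {{0},{1,3,4},{2}}
Fixed point at round 3; 3 class(es).
class of 1: {1,3,4}; class of 3: {1,3,4}

Answer: BISIMILAR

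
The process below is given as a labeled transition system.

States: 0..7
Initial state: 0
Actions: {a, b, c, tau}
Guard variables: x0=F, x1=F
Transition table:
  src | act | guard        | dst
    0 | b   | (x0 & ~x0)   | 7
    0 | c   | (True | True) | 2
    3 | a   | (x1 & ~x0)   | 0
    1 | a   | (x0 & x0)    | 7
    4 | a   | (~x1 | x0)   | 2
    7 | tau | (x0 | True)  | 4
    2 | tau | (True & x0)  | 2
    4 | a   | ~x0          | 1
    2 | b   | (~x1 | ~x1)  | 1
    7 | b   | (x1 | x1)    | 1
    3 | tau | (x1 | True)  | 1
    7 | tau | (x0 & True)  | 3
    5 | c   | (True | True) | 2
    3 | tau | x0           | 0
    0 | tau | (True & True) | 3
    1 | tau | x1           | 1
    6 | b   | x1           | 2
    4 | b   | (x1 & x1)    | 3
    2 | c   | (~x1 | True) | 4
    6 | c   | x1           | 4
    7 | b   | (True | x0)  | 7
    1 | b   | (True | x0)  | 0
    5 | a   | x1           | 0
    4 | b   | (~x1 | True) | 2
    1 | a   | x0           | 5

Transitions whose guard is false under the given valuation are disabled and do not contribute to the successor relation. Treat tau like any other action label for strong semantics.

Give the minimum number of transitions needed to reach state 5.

Answer: UNREACHABLE

Trace:
BFS to 5:
  Layer 0: {0}
  Layer 1: {2,3}
  Layer 2: {1,4}
5 never appears.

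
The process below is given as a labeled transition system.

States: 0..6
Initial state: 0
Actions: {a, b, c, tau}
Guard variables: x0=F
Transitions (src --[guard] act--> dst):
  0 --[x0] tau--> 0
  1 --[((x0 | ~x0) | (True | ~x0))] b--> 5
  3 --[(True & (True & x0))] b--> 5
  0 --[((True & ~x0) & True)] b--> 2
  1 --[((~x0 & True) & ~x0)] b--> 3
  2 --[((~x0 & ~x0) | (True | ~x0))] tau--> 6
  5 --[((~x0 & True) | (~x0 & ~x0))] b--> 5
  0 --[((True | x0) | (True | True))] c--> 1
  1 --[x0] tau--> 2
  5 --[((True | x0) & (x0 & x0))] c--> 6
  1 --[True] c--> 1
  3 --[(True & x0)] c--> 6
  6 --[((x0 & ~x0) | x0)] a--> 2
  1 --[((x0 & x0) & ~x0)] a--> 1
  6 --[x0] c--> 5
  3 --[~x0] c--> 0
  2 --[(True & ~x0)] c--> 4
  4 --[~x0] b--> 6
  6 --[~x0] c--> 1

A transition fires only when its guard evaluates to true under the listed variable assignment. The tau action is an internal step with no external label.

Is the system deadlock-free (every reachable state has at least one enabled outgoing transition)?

Answer: DEADLOCK-FREE

Analysis:
R = {0,1,2,3,4,5,6}
  0: b→2  c→1  [deg 2]
  1: b→3  b→5  c→1  [deg 3]
  2: c→4  tau→6  [deg 2]
  3: c→0  [deg 1]
  4: b→6  [deg 1]
  5: b→5  [deg 1]
  6: c→1  [deg 1]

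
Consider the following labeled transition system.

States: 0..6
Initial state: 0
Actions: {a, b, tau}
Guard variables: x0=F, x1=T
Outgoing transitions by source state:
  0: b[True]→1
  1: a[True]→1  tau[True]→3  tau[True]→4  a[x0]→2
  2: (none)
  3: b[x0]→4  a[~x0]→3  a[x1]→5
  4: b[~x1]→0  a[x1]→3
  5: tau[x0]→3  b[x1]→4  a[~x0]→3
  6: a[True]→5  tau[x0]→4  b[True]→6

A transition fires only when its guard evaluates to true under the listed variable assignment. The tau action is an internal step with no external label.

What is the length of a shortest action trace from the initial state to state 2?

BFS to 2:
  Layer 0: {0}
  Layer 1: {1}
  Layer 2: {3,4}
  Layer 3: {5}
2 never appears.

Answer: UNREACHABLE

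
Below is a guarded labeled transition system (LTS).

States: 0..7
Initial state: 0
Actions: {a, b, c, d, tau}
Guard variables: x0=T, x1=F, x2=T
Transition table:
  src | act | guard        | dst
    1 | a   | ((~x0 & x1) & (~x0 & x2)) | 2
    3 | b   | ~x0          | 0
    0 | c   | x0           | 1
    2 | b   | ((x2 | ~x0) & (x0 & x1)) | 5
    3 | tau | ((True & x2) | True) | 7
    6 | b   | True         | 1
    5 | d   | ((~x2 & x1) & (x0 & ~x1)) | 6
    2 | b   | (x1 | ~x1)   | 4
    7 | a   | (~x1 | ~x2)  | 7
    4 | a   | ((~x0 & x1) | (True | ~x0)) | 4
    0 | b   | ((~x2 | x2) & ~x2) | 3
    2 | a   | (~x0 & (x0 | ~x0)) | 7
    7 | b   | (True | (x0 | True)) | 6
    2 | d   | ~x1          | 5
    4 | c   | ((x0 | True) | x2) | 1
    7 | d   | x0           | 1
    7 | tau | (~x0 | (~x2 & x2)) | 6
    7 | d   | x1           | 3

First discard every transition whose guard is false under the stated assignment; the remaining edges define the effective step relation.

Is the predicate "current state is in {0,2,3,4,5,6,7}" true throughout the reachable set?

Safe = {0,2,3,4,5,6,7}
Reach set: {0,1}
  0: safe
  1: VIOLATES
counterexample path to 1: c

Answer: INVARIANT VIOLATED at state 1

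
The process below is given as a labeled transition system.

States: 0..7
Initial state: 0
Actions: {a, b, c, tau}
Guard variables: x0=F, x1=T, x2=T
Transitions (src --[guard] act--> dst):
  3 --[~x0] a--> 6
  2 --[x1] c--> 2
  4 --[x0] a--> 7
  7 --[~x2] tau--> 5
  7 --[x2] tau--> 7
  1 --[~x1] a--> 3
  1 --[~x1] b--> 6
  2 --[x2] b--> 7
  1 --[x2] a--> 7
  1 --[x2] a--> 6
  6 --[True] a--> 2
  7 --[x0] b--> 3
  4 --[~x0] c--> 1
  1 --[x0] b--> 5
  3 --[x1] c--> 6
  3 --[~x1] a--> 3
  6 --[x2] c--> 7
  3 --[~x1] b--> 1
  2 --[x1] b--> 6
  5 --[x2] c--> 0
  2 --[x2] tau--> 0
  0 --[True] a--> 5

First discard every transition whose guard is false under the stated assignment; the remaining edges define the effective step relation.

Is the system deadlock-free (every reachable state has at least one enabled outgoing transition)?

Answer: DEADLOCK-FREE

Analysis:
Reachable = {0,5}
  0: a→5  [1 out]
  5: c→0  [1 out]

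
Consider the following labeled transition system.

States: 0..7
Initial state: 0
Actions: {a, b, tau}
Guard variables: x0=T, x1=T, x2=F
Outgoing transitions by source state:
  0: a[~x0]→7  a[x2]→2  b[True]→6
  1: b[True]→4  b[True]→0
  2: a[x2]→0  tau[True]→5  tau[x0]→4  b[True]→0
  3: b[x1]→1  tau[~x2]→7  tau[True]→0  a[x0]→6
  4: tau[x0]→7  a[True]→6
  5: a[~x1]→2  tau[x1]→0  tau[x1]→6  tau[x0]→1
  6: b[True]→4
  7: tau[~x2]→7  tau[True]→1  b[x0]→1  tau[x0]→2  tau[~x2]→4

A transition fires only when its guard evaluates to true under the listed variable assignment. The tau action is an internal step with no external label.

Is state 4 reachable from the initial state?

After dropping false guards: 21 live edges.
depth 0: {0}
depth 1: {6}  cumulative {0,6}
depth 2: {4}  cumulative {0,4,6}
depth 3: {7}  cumulative {0,4,6,7}
depth 4: {1,2}  cumulative {0,1,2,4,6,7}
depth 5: {5}  cumulative {0,1,2,4,5,6,7}
R = {0,1,2,4,5,6,7}
trace reaching 4: b·b

Answer: REACHABLE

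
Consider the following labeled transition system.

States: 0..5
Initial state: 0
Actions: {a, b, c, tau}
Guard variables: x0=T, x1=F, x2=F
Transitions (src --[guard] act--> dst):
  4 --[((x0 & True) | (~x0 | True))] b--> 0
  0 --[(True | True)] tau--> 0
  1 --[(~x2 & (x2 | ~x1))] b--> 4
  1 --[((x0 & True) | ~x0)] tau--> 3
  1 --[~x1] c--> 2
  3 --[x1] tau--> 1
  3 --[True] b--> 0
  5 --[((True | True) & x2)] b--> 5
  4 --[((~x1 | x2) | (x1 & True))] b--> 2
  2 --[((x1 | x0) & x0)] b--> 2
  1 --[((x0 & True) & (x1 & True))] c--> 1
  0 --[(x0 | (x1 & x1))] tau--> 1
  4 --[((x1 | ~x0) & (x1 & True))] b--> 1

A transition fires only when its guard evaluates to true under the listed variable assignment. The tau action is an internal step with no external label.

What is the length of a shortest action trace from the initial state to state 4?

Answer: 2

Analysis:
BFS to 4:
  L0 = {0}
  L1 = {1}
  L2 = {2,3,4}
depth(4)=2, e.g. tau·b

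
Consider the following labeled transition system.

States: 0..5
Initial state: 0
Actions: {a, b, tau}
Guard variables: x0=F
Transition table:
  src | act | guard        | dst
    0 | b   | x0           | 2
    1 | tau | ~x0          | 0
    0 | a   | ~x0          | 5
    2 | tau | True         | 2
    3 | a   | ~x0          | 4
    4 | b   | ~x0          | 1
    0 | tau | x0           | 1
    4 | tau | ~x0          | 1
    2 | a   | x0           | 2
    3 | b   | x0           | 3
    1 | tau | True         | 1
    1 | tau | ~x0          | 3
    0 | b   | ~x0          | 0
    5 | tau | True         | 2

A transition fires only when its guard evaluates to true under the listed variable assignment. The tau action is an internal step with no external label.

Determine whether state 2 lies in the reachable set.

Answer: REACHABLE

Working:
Guard filter leaves 10 enabled edge(s).
Layer 0: {0}
Layer 1: {5}  total {0,5}
Layer 2: {2}  total {0,2,5}
R = {0,2,5}
trace reaching 2: a·tau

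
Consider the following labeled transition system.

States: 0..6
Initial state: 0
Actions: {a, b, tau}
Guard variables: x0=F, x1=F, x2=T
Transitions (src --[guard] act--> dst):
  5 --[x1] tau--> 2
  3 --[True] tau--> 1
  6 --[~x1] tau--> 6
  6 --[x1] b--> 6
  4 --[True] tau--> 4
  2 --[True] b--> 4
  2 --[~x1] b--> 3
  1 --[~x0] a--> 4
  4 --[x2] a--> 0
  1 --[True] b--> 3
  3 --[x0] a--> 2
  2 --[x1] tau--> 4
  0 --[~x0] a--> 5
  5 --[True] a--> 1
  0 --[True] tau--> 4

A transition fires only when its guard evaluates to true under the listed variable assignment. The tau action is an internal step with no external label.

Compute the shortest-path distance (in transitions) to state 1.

BFS to 1:
  depth 0: {0}
  depth 1: {4,5}
  depth 2: {1}
1 enters at depth 2; path a·a

Answer: 2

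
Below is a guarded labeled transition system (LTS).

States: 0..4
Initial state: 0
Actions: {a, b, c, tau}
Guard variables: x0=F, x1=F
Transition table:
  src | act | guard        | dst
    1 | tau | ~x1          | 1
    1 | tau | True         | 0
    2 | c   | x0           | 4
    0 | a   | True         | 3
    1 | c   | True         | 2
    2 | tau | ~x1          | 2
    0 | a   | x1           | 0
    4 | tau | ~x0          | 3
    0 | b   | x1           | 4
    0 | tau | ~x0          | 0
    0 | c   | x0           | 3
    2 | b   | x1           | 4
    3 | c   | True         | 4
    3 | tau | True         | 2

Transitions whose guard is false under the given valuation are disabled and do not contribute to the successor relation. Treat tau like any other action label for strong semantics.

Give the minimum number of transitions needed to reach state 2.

Answer: 2

Working:
BFS to 2:
  L0 = {0}
  L1 = {3}
  L2 = {2,4}
2 enters at depth 2; path a·tau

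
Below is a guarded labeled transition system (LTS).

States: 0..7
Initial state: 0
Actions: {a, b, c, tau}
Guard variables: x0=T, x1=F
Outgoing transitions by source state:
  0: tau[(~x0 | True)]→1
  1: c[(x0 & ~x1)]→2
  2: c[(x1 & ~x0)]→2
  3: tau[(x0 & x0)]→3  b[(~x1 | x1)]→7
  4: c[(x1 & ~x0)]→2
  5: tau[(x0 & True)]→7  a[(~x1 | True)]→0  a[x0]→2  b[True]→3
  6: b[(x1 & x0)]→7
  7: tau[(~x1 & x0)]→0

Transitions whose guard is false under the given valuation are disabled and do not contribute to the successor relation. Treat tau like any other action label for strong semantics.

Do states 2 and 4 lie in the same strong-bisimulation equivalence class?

Answer: BISIMILAR

Analysis:
Compute ~ classes (split until stable):
  P[0] = {{0,1,2,3,4,5,6,7}}
  P[1] = {{0,7},{1},{2,4,6},{3},{5}}
  P[2] = {{0},{1},{2,4,6},{3},{5},{7}}
Fixed point at round 3; 6 class(es).
class of 2: {2,4,6}; class of 4: {2,4,6}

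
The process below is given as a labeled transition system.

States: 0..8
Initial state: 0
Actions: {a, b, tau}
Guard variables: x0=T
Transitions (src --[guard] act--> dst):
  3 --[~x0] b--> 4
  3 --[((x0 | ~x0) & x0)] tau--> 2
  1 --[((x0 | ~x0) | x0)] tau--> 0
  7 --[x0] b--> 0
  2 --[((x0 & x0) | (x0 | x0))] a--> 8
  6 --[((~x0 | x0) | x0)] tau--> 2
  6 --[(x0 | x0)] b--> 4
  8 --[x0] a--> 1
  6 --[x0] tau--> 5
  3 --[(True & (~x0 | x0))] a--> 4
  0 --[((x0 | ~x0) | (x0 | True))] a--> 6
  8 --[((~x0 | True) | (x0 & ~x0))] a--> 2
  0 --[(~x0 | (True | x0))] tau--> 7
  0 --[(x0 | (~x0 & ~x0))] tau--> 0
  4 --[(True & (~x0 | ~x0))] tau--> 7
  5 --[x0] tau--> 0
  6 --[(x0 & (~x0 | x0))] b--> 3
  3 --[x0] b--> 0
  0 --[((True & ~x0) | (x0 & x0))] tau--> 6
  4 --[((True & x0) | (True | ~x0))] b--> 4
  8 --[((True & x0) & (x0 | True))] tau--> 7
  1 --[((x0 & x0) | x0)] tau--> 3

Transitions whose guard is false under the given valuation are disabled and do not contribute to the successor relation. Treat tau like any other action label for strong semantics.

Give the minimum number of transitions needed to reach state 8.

Answer: 3

Working:
Layered search for 8:
  depth 0: {0}
  depth 1: {6,7}
  depth 2: {2,3,4,5}
  depth 3: {8}
first hit 8 at d=3 via a·tau·a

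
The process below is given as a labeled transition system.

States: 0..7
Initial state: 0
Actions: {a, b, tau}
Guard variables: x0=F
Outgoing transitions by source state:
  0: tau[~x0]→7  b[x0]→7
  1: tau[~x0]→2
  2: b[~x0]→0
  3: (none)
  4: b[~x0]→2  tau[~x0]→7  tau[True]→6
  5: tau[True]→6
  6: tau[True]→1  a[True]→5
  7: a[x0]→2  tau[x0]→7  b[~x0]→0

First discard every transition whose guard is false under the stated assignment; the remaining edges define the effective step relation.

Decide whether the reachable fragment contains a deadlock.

Answer: DEADLOCK-FREE

Trace:
R = {0,7}
  0: tau→7  [1 exit(s)]
  7: b→0  [1 exit(s)]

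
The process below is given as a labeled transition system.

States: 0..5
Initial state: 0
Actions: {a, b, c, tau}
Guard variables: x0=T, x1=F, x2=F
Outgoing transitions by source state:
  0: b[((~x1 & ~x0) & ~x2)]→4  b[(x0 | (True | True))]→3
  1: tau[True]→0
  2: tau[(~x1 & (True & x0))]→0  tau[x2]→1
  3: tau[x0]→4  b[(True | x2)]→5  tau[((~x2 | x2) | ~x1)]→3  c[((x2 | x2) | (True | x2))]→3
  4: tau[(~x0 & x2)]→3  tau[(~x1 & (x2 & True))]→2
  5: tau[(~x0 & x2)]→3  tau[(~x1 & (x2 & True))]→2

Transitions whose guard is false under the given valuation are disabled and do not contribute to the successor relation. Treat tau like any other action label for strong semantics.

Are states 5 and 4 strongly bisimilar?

Answer: BISIMILAR

Trace:
Refine partition for ~:
  P[0] = {{0,1,2,3,4,5}}
  P[1] = {{0},{1,2},{3},{4,5}}
stable after 2 split(s): 4 block(s)
[5]={4,5}  [4]={4,5}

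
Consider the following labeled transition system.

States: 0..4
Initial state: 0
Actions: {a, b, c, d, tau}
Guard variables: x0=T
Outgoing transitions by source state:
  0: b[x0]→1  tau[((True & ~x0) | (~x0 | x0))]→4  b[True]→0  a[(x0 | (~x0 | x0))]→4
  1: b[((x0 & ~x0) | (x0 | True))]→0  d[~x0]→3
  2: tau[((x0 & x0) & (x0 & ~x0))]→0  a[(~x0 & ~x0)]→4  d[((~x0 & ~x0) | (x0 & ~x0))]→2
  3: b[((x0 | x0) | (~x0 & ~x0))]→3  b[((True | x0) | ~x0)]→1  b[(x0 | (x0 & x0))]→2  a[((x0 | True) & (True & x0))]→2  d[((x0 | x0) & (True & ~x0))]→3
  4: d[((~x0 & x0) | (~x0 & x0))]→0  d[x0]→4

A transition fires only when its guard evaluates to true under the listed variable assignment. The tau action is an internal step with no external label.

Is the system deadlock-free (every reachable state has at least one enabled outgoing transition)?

Answer: DEADLOCK-FREE

Working:
R = {0,1,4}
  0: a→4  b→0  b→1  tau→4  [deg 4]
  1: b→0  [deg 1]
  4: d→4  [deg 1]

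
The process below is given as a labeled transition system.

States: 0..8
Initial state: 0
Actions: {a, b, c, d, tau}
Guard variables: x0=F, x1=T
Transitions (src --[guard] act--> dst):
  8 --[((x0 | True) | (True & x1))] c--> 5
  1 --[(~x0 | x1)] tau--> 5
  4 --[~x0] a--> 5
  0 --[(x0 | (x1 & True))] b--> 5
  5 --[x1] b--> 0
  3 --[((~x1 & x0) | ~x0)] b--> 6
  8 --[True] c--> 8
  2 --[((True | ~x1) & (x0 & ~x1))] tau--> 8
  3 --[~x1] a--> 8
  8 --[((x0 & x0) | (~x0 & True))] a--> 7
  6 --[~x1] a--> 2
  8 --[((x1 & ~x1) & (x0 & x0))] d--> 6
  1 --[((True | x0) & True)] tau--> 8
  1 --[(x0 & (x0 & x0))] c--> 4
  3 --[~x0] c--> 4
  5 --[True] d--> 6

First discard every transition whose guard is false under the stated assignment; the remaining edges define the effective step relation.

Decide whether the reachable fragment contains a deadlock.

Answer: DEADLOCK at state 6

Trace:
Reach set: {0,5,6}
  0: b→5  [1 out]
  5: b→0  d→6  [2 out]
  6: ∅  [no exit]
witness 6: b·d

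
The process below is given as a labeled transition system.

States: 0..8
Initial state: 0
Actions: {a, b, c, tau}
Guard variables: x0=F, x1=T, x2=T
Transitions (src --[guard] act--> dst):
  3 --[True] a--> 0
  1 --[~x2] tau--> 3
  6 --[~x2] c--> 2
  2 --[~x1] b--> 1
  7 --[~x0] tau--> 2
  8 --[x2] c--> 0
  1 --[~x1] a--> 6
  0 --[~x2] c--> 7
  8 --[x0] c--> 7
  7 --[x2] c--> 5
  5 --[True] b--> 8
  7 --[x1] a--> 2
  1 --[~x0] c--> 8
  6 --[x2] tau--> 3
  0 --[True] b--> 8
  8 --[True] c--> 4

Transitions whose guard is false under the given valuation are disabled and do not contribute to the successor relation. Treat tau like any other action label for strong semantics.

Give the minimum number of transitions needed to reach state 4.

Layered search for 4:
  L0 = {0}
  L1 = {8}
  L2 = {4}
4 enters at depth 2; path b·c

Answer: 2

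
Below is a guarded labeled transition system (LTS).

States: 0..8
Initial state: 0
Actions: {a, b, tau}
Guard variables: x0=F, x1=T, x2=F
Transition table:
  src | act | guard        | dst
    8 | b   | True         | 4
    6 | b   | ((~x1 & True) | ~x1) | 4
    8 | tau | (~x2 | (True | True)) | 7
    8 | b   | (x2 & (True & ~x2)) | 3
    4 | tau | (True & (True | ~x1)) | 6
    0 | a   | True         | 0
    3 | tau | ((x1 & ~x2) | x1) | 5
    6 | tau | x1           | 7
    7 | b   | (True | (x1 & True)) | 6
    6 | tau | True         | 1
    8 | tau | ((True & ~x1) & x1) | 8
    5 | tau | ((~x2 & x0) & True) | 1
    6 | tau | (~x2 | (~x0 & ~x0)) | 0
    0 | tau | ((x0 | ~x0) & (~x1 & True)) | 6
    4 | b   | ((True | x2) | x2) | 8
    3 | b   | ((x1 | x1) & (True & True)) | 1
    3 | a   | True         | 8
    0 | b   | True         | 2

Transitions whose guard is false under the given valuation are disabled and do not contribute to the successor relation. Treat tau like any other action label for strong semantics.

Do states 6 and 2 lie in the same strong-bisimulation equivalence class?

Answer: NOT BISIMILAR

Analysis:
Bisimulation quotient by refinement:
  round 0: {{0,1,2,3,4,5,6,7,8}}
  round 1: {{0},{1,2,5},{3},{4,8},{6},{7}}
  round 2: {{0},{1,2,5},{3},{4},{6},{7},{8}}
Fixed point at round 3; 7 class(es).
[6]={6}  [2]={1,2,5}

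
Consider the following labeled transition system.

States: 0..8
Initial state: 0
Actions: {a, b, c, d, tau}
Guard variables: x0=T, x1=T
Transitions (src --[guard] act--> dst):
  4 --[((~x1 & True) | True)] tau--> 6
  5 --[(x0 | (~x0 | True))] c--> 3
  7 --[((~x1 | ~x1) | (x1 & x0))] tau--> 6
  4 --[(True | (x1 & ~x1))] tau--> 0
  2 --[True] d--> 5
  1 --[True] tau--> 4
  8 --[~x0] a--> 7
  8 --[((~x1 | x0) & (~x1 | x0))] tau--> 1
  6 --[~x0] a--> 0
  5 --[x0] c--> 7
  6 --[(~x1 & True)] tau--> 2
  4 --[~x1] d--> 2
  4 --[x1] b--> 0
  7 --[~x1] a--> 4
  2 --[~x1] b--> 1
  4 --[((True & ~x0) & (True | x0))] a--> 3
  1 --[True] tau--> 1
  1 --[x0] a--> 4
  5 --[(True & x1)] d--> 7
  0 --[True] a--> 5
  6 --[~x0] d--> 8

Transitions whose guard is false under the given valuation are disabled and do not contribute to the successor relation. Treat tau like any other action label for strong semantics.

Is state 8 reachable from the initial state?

Answer: UNREACHABLE

Working:
Guard filter leaves 13 enabled edge(s).
depth 0: {0}
depth 1: {5}  now seen {0,5}
depth 2: {3,7}  now seen {0,3,5,7}
depth 3: {6}  now seen {0,3,5,6,7}
Reachable = {0,3,5,6,7}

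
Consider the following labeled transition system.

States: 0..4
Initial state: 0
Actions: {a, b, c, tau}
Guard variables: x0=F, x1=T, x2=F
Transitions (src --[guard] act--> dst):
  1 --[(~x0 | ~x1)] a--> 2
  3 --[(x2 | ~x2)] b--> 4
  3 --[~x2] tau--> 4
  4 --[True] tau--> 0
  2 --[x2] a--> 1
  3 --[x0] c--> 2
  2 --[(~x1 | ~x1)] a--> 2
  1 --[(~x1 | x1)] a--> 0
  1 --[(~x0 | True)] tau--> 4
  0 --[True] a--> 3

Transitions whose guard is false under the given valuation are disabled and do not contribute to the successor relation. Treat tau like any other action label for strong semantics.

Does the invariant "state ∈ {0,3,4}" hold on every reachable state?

Answer: INVARIANT HOLDS

Analysis:
Safe = {0,3,4}
Reachable = {0,3,4}
  0: ok
  3: ok
  4: ok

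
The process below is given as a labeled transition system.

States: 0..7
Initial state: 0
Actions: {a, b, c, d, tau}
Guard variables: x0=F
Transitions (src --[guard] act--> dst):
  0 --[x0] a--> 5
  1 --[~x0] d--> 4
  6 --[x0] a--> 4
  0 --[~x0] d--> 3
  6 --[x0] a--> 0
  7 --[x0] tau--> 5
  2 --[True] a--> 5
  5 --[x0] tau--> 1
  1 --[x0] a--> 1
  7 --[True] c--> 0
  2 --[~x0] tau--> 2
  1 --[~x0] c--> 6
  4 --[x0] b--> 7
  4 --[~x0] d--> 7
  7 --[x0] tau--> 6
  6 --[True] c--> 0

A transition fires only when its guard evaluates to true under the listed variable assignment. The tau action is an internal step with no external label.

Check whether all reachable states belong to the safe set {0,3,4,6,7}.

Safe = {0,3,4,6,7}
Reach set: {0,3}
  0: ✓
  3: ✓

Answer: INVARIANT HOLDS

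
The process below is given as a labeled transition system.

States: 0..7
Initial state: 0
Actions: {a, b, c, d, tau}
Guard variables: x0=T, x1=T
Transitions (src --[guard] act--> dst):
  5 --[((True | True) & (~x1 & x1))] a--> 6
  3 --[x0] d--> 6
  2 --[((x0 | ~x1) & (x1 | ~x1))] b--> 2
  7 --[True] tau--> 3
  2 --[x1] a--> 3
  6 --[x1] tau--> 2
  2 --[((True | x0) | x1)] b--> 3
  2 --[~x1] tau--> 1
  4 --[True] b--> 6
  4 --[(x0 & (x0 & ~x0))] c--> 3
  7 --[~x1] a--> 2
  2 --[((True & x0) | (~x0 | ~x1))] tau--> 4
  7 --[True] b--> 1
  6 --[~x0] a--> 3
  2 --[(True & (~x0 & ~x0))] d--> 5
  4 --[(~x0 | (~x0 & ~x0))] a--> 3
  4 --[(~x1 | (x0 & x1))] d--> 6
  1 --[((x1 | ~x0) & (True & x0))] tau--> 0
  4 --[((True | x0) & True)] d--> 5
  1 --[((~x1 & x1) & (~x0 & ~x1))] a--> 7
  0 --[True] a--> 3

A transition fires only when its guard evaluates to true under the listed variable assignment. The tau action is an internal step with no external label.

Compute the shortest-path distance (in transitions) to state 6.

Answer: 2

Trace:
Layered search for 6:
  L0 = {0}
  L1 = {3}
  L2 = {6}
first hit 6 at d=2 via a·d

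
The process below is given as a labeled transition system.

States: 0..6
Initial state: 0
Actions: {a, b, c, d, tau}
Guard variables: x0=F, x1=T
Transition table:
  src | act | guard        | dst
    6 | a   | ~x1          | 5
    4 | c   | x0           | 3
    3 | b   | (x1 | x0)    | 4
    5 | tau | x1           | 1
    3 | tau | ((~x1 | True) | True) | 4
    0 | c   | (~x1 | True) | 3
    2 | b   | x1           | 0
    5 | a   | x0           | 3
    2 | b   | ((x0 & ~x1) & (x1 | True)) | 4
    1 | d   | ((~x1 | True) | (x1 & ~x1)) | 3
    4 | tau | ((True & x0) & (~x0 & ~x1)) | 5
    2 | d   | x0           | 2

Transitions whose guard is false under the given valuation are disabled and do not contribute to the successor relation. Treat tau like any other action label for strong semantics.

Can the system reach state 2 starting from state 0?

Guard filter leaves 6 enabled edge(s).
depth 0: {0}
depth 1: {3}  total {0,3}
depth 2: {4}  total {0,3,4}
Reach set: {0,3,4}

Answer: UNREACHABLE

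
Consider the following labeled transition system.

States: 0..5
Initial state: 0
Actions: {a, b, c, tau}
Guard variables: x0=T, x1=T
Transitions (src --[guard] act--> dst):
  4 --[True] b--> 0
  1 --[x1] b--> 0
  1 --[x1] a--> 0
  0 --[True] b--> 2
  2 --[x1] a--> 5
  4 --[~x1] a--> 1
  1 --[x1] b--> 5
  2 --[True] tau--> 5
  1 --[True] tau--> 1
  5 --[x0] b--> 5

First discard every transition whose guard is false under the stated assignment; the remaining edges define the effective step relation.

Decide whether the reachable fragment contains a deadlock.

Answer: DEADLOCK-FREE

Working:
Reach set: {0,2,5}
  0: b→2  [deg 1]
  2: a→5  tau→5  [deg 2]
  5: b→5  [deg 1]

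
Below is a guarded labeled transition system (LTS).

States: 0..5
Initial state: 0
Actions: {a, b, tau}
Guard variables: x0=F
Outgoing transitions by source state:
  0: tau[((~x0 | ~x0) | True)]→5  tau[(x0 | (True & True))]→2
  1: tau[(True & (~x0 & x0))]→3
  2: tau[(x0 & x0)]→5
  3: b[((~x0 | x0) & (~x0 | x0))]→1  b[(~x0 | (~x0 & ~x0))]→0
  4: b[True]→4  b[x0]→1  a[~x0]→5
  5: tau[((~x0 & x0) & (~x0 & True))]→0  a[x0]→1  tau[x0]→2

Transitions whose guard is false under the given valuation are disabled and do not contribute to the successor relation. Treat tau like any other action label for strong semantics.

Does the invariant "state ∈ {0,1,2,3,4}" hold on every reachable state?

Answer: INVARIANT VIOLATED at state 5

Working:
Safe = {0,1,2,3,4}
Reachable = {0,2,5}
  0: ok
  2: ok
  5: VIOLATES
reach 5 via tau — violates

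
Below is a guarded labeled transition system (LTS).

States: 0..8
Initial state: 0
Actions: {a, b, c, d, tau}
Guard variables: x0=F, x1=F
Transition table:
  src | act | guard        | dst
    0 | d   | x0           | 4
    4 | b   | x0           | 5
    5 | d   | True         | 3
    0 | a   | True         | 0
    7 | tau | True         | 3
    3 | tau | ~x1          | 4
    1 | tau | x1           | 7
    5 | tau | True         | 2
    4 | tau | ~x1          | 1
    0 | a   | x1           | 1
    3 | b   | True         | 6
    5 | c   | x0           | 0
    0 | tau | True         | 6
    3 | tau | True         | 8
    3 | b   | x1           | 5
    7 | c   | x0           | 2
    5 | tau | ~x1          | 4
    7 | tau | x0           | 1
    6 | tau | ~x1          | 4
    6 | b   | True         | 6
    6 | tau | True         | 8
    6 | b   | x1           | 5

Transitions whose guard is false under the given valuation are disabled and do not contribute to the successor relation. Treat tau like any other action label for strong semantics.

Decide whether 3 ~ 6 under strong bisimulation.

Bisimulation quotient by refinement:
  round 0: {{0,1,2,3,4,5,6,7,8}}
  round 1: {{0},{1,2,8},{3,6},{4,7},{5}}
  round 2: {{0},{1,2,8},{3,6},{4},{5},{7}}
6 equivalence class(es) (converged in 3)
[3]={3,6}  [6]={3,6}

Answer: BISIMILAR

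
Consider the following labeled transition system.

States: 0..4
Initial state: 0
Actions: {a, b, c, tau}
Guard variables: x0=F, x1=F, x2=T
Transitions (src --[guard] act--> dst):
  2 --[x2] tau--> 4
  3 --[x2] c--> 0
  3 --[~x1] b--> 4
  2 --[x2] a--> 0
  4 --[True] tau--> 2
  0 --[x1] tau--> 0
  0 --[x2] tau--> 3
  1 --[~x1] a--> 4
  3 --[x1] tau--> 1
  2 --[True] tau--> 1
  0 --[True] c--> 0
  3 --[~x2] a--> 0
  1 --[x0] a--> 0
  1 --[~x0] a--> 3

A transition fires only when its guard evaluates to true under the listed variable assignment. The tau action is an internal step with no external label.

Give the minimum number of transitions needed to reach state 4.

Layered search for 4:
  Layer 0: {0}
  Layer 1: {3}
  Layer 2: {4}
first hit 4 at d=2 via tau·b

Answer: 2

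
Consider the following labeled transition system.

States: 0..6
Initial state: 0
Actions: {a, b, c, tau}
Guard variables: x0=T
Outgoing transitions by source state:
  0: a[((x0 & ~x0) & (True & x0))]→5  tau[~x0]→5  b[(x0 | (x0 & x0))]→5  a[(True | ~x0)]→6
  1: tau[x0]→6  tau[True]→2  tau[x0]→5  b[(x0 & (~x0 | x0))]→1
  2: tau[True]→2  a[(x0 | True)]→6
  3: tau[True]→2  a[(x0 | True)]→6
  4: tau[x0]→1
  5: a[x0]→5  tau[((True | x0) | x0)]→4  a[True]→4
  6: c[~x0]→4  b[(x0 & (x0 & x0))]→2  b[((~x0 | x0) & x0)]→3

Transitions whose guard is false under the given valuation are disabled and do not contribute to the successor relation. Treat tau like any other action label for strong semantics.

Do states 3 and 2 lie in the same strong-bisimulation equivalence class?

Answer: BISIMILAR

Working:
Refine partition for ~:
  P[0] = {{0,1,2,3,4,5,6}}
  P[1] = {{0},{1},{2,3,5},{4},{6}}
  P[2] = {{0},{1},{2,3},{4},{5},{6}}
Fixed point at round 3; 6 class(es).
3∈{2,3}, 2∈{2,3}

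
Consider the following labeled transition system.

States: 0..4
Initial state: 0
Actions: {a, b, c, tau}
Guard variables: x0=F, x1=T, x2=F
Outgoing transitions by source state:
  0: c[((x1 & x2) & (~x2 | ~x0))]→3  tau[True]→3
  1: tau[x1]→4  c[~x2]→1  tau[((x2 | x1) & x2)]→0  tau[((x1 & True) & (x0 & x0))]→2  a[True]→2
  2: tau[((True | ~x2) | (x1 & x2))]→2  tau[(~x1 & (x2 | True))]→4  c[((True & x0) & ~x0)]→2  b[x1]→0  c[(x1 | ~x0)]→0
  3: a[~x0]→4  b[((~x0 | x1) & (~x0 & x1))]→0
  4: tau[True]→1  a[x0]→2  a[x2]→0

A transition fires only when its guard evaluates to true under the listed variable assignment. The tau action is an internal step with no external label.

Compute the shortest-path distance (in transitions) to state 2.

Answer: 4

Trace:
Breadth-first toward 2:
  depth 0: {0}
  depth 1: {3}
  depth 2: {4}
  depth 3: {1}
  depth 4: {2}
first hit 2 at d=4 via tau·a·tau·a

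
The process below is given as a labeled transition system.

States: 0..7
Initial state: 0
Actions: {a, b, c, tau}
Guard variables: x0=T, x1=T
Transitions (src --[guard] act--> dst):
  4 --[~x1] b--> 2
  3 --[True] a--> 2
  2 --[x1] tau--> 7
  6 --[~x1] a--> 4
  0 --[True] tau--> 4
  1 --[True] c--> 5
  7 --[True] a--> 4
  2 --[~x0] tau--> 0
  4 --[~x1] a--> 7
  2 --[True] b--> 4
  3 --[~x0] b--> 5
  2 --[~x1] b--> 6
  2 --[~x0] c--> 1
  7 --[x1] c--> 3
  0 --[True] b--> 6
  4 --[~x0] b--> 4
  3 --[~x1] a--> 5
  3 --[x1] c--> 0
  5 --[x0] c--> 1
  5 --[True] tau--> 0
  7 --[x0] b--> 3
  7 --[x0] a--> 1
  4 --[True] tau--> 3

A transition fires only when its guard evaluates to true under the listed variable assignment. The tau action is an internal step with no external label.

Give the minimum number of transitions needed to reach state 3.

Layered search for 3:
  depth 0: {0}
  depth 1: {4,6}
  depth 2: {3}
first hit 3 at d=2 via tau·tau

Answer: 2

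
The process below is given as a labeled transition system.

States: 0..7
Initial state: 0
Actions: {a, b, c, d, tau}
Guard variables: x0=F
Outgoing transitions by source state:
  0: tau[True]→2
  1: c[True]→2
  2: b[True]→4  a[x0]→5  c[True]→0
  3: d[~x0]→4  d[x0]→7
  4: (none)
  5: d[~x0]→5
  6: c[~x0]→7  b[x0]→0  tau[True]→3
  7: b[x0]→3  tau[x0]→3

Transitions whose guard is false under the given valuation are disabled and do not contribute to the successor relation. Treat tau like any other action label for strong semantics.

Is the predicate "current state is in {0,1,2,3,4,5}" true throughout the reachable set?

Allowed set {0,1,2,3,4,5}
Reachable = {0,2,4}
  0: ✓
  2: ✓
  4: ✓

Answer: INVARIANT HOLDS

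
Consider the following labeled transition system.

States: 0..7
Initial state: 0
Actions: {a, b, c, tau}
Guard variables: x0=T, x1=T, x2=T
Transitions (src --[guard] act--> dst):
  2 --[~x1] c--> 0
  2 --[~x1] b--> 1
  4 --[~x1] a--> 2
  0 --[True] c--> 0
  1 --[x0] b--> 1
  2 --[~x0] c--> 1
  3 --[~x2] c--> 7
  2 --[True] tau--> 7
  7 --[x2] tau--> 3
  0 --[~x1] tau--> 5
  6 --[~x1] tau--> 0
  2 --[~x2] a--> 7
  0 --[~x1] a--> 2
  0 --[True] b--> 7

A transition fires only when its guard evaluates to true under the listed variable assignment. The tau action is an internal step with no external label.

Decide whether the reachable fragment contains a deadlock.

Reach set: {0,3,7}
  0: b→7  c→0  [2 exit(s)]
  3: ∅  [deadlock]
  7: tau→3  [1 exit(s)]
trace reaching 3: b·tau

Answer: DEADLOCK at state 3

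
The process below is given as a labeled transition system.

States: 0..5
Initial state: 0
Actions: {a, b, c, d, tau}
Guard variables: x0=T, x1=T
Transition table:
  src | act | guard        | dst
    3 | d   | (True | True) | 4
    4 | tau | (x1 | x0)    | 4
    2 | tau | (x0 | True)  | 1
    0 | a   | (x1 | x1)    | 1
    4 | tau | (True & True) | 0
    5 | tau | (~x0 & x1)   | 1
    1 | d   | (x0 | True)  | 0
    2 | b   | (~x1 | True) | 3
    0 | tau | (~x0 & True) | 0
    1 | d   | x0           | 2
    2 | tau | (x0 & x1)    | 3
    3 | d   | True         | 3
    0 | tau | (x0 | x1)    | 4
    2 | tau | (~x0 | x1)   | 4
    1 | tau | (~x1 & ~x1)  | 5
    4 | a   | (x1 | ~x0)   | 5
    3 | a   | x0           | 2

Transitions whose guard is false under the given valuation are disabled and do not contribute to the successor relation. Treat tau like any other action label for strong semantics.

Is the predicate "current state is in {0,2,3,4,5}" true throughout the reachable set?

Answer: INVARIANT VIOLATED at state 1

Trace:
Safe = {0,2,3,4,5}
Reach set: {0,1,2,3,4,5}
  0: ✓
  1: VIOLATES
  2: ✓
  3: ✓
  4: ✓
  5: ✓
reach 1 via a — violates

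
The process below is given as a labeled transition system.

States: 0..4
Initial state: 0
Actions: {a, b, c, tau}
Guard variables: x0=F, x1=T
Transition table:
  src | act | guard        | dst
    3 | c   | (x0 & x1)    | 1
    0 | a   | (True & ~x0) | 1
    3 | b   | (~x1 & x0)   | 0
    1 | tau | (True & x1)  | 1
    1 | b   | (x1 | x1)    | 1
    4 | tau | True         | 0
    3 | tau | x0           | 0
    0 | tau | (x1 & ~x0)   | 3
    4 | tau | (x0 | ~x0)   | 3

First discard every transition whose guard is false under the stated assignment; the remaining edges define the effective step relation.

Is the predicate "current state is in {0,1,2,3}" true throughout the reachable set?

Allowed set {0,1,2,3}
Reachable = {0,1,3}
  0: ok
  1: ok
  3: ok

Answer: INVARIANT HOLDS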